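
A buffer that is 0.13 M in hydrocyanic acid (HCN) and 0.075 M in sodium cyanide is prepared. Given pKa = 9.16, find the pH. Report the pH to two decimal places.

Using pH = pKa + log([base]/[acid]) with [base]/[acid] = 0.075/0.13:
pH = 9.16 + (-0.239) = 8.92

pH = 8.92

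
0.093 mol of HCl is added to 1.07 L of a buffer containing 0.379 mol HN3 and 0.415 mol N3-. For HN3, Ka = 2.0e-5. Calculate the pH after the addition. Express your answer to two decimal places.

pH = 4.53

Added H+ converts N3- to HN3: HN3 → 0.472 mol, N3- → 0.322 mol.
pKa = −log(2.0 × 10^-5) = 4.699
pH = pKa + log([A⁻]/[HA]) = 4.699 + log(0.322/0.472) = 4.699 -0.166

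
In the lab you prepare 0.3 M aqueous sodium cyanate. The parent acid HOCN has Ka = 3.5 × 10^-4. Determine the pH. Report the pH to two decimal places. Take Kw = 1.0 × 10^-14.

OCN- is the conjugate base of the weak acid HOCN.
Kb = Kw/Ka = 1.0×10^-14 / 3.5 × 10^-4 = 2.86 × 10^-11
From the ICE table, Kb = [OH-]²/(0.3 − [OH-]) = 2.86 × 10^-11.
Neglecting [OH-] in the denominator: [OH-] = √(2.86 × 10^-11 × 0.3) = 2.93 × 10^-6 M
Check: 0.00098% ionized — well under 5%, approximation valid.
pOH = −log(2.93 × 10^-6) = 5.53; pH = 14.00 − 5.53 = 8.47

pH = 8.47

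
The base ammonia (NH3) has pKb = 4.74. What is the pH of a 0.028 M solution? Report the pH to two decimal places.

NH3 + H2O ⇌ NH4+ + OH-
Kb = 10^(−4.74) = 1.82 × 10^-5
From the ICE table, Kb = [OH-]²/(0.028 − [OH-]) = 1.82 × 10^-5.
Since Kb ≪ C₀, [OH-] ≈ √(Kb·C₀) = 7.14 × 10^-4 M.
([OH-]/C₀ = 2.5% < 5%, so the approximation holds.)
pOH = 3.15, so pH = 14.00 − pOH = 10.85

pH = 10.85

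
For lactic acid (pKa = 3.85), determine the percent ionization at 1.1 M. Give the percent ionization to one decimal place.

1.1%

CH3CH(OH)COOH ⇌ CH3CH(OH)COO- + H+; let x = [H+] at equilibrium.
Ka = 10^(−3.85) = 1.41 × 10^-4
x ≈ √(Ka·C₀) = √(1.41 × 10^-4 × 1.1) = 1.25 × 10^-2 M
Fraction ionized = 1.25 × 10^-2 / 1.1 = 0.0114 → 1.1%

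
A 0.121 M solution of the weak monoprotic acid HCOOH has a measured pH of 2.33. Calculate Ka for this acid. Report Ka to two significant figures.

Ka = 1.9 × 10^-4

[H+] = 10^(-2.33) = 4.68 × 10^-3 M
At equilibrium [HA] = 0.121 − 4.68 × 10^-3 = 1.16 × 10^-1 M
Ka = [H+][A-]/[HA] = (4.68 × 10^-3)² / 1.16 × 10^-1 = 1.9 × 10^-4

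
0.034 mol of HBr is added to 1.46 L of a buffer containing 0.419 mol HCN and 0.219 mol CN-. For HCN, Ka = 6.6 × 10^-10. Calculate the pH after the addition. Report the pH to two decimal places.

pH = 8.79

After neutralization: n(HCN) = 0.453 mol, n(CN-) = 0.185 mol.
pKa = −log(6.6 × 10^-10) = 9.180
Henderson–Hasselbalch with mole ratio 0.185/0.453: pH = 9.180 + (-0.389)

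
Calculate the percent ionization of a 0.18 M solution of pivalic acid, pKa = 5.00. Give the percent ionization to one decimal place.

(CH3)3CCOOH ⇌ (CH3)3CCOO- + H+; let x = [H+] at equilibrium.
Ka = 10^(−5.00) = 1.00 × 10^-5
x ≈ √(Ka·C₀) = √(1.00 × 10^-5 × 0.18) = 1.34 × 10^-3 M
Fraction ionized = 1.34 × 10^-3 / 0.18 = 0.0074 → 0.7%

0.7%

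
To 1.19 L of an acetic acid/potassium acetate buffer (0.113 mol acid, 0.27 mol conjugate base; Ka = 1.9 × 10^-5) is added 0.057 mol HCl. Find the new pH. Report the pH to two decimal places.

After neutralization: n(CH3COOH) = 0.17 mol, n(CH3COO-) = 0.213 mol.
pKa = −log(1.9 × 10^-5) = 4.721
Henderson–Hasselbalch with mole ratio 0.213/0.17: pH = 4.721 + (+0.098)

pH = 4.82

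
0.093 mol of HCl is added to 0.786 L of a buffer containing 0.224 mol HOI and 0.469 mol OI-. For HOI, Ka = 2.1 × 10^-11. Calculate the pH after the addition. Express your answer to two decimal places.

pH = 10.75

Added H+ converts OI- to HOI: HOI → 0.317 mol, OI- → 0.376 mol.
pKa = −log(2.1 × 10^-11) = 10.678
pH = pKa + log([A⁻]/[HA]) = 10.678 + log(0.376/0.317) = 10.678 +0.074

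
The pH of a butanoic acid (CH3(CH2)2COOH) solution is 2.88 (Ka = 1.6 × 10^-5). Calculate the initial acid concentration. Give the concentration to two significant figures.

C₀ = 1.1 × 10^-1 M

[H+] = 10^(-2.88) = 1.32 × 10^-3 M = x
Ka = x²/(C₀ − x) ⇒ C₀ = x + x²/Ka
C₀ = 1.32 × 10^-3 + (1.32 × 10^-3)²/(1.6 × 10^-5) = 1.10 × 10^-1 M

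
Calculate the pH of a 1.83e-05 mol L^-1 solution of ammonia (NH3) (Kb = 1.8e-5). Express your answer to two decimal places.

NH3 + H2O ⇌ NH4+ + OH-
Kb = [OH-]²/(1.83e-05 − [OH-]) = 1.8 × 10^-5
[OH-] is not negligible relative to C₀; solve [OH-]² + 1.8e-05·[OH-] − 3.29e-10 = 0.
[OH-] = [−1.8e-05 + √(1.8e-05² + 1.32e-09)]/2 = 1.13 × 10^-5 M
pOH = 4.95, so pH = 14.00 − pOH = 9.05

pH = 9.05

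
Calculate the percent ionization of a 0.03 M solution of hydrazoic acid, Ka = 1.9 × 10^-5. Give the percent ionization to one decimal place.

HN3 ⇌ N3- + H+; let x = [H+] at equilibrium.
x ≈ √(Ka·C₀) = √(1.9 × 10^-5 × 0.03) = 7.55 × 10^-4 M
% ionization = x/C₀ × 100% = 7.55 × 10^-4/0.03 × 100% = 2.5%

2.5%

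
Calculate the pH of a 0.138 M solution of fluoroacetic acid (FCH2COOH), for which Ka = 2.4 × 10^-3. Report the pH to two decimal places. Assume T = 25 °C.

FCH2COOH ⇌ FCH2COO- + H+
Ka = x²/(0.138 − x) = 2.4 × 10^-3
The 5% rule fails; solving x² + Ka·x − Ka·C₀ = 0 exactly:
x = (−Ka + √(Ka² + 4·Ka·C₀))/2 = 1.70 × 10^-2 M
pH = −log(1.70 × 10^-2) = 1.77

pH = 1.77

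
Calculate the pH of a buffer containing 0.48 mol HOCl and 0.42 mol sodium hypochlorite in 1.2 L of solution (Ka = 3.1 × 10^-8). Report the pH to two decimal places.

pH = 7.45

pKa = −log(3.1 × 10^-8) = 7.509
Henderson–Hasselbalch: pH = pKa + log([OCl-]/[HOCl]) = 7.509 + log(0.42/0.48)
pH = 7.509 + (-0.058) = 7.45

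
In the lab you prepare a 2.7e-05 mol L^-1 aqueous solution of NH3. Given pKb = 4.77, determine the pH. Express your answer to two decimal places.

NH3 + H2O ⇌ NH4+ + OH-
Kb = 10^(−4.77) = 1.70 × 10^-5
Let x = [OH-] at equilibrium. Kb = x²/(2.7e-05 − x).
The 5% rule fails; solving x² + Kb·x − Kb·C₀ = 0 exactly:
x = [−1.7e-05 + √(1.7e-05² + 1.84e-09)]/2 = 1.45 × 10^-5 M
pOH = −log(1.45 × 10^-5) = 4.84; pH = 14.00 − 4.84 = 9.16

pH = 9.16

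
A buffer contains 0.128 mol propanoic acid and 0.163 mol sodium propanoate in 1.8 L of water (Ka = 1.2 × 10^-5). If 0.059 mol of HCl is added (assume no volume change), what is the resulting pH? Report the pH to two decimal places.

Added H+ converts CH3CH2COO- to CH3CH2COOH: CH3CH2COOH → 0.187 mol, CH3CH2COO- → 0.104 mol.
pKa = −log(1.2 × 10^-5) = 4.921
pH = pKa + log([A⁻]/[HA]) = 4.921 + log(0.104/0.187) = 4.921 -0.255

pH = 4.67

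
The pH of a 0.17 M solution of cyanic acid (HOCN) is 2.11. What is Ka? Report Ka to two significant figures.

[H+] = 10^(-2.11) = 7.76 × 10^-3 M
At equilibrium [HA] = 0.17 − 7.76 × 10^-3 = 1.62 × 10^-1 M
Ka = [H+][A-]/[HA] = (7.76 × 10^-3)² / 1.62 × 10^-1 = 3.7 × 10^-4

Ka = 3.7 × 10^-4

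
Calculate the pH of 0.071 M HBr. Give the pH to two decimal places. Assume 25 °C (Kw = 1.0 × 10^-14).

pH = 1.15

HBr is a strong acid and dissociates completely, so [H+] = 0.071 M.
pH = -log(0.071) = 1.15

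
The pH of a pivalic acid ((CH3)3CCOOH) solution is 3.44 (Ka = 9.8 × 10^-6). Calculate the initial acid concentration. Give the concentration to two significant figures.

C₀ = 1.4 × 10^-2 M

[H+] = 10^(-3.44) = 3.63 × 10^-4 M = x
Ka = x²/(C₀ − x) ⇒ C₀ = x + x²/Ka
C₀ = 3.63 × 10^-4 + (3.63 × 10^-4)²/(9.8 × 10^-6) = 1.38 × 10^-2 M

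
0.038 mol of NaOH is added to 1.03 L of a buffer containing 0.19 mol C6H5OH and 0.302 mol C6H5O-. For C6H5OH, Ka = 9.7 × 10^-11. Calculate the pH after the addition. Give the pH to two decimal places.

pH = 10.36

After neutralization: n(C6H5OH) = 0.152 mol, n(C6H5O-) = 0.34 mol.
pKa = −log(9.7 × 10^-11) = 10.013
Henderson–Hasselbalch with mole ratio 0.34/0.152: pH = 10.013 + (+0.350)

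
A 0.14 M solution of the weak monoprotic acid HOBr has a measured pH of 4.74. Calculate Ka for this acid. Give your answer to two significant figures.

Ka = 2.4 × 10^-9

[H+] = 10^(-4.74) = 1.82 × 10^-5 M
At equilibrium [HA] = 0.14 − 1.82 × 10^-5 = 1.40 × 10^-1 M
Ka = [H+][A-]/[HA] = (1.82 × 10^-5)² / 1.40 × 10^-1 = 2.4 × 10^-9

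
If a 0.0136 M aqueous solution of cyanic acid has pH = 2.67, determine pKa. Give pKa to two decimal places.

[H+] = 10^(-2.67) = 2.14 × 10^-3 M
At equilibrium [HA] = 0.0136 − 2.14 × 10^-3 = 1.15 × 10^-2 M
Ka = [H+][A-]/[HA] = (2.14 × 10^-3)² / 1.15 × 10^-2 = 3.98 × 10^-4
pKa = -log(3.98 × 10^-4) = 3.40

pKa = 3.40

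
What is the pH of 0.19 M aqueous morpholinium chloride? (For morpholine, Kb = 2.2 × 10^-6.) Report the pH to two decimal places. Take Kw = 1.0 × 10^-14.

pH = 4.53

C4H8ONH2+ is the conjugate acid of the weak base C4H8ONH.
Ka = Kw/Kb = 1.0×10^-14 / 2.2 × 10^-6 = 4.55 × 10^-9
Ka = [H+]²/(0.19 − [H+]) = 4.55 × 10^-9
Since Ka ≪ C₀, [H+] ≈ √(Ka·C₀) = 2.94 × 10^-5 M.
pH = −log(2.94 × 10^-5) = 4.53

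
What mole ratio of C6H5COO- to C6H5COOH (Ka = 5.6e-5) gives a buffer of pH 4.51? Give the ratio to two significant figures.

pKa = -log(5.6 × 10^-5) = 4.252
pH = pKa + log(r) ⇒ log(r) = 4.51 − 4.252 = +0.258
r = [C6H5COO-]/[C6H5COOH] = 10^(+0.258) = 1.81

ratio = 1.8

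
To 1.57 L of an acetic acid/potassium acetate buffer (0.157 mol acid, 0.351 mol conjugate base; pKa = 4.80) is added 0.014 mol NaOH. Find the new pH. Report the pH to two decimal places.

pH = 5.21

After neutralization: n(CH3COOH) = 0.143 mol, n(CH3COO-) = 0.365 mol.
pH = pKa + log([A⁻]/[HA]) = 4.80 + log(0.365/0.143) = 4.80 +0.407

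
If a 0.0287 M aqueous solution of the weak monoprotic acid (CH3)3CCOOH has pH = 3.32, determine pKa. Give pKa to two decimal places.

pKa = 5.09

[H+] = 10^(-3.32) = 4.79 × 10^-4 M
At equilibrium [HA] = 0.0287 − 4.79 × 10^-4 = 2.82 × 10^-2 M
Ka = [H+][A-]/[HA] = (4.79 × 10^-4)² / 2.82 × 10^-2 = 8.14 × 10^-6
pKa = -log(8.14 × 10^-6) = 5.09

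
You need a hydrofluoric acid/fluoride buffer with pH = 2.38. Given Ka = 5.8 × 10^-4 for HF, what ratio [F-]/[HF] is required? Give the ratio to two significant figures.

pKa = -log(5.8 × 10^-4) = 3.237
pH = pKa + log(r) ⇒ log(r) = 2.38 − 3.237 = -0.857
r = [F-]/[HF] = 10^(-0.857) = 0.139

ratio = 0.14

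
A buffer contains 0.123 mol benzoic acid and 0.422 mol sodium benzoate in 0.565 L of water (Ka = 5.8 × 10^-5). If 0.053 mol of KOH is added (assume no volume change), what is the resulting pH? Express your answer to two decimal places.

After neutralization: n(C6H5COOH) = 0.07 mol, n(C6H5COO-) = 0.475 mol.
pKa = −log(5.8 × 10^-5) = 4.237
pH = pKa + log(n_C6H5COO-/n_C6H5COOH) = 4.237 + log(0.475/0.07) = 4.237 + (+0.832)

pH = 5.07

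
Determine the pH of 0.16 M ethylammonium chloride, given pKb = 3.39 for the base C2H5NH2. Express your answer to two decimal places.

C2H5NH3+ is the conjugate acid of the weak base C2H5NH2.
Kb = 10^(−3.39) = 4.07 × 10^-4
Ka = Kw/Kb = 1.0×10^-14 / 4.07 × 10^-4 = 2.46 × 10^-11
From the ICE table, Ka = [H+]²/(0.16 − [H+]) = 2.46 × 10^-11.
Since Ka ≪ C₀, [H+] ≈ √(Ka·C₀) = 1.98 × 10^-6 M.
([H+]/C₀ = 0.0012% < 5%, so the approximation holds.)
pH = −log[H+] = −log(1.98 × 10^-6) = 5.70

pH = 5.70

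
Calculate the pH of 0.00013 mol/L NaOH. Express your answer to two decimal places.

NaOH is a strong base; [OH-] = 0.00013 M.
pOH = -log(0.00013) = 3.89
pH = 14.00 - 3.89 = 10.11

pH = 10.11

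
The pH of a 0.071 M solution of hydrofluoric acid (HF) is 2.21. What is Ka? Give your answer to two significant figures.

[H+] = 10^(-2.21) = 6.17 × 10^-3 M
At equilibrium [HA] = 0.071 − 6.17 × 10^-3 = 6.48 × 10^-2 M
Ka = [H+][A-]/[HA] = (6.17 × 10^-3)² / 6.48 × 10^-2 = 5.9 × 10^-4

Ka = 5.9 × 10^-4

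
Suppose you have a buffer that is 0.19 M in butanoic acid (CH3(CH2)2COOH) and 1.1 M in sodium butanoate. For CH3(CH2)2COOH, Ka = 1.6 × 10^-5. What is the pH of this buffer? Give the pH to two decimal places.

pKa = −log(1.6 × 10^-5) = 4.796
pH = pKa + log([A⁻]/[HA]) = 4.796 + log(1.1/0.19)
pH = 4.796 + (+0.763) = 5.56

pH = 5.56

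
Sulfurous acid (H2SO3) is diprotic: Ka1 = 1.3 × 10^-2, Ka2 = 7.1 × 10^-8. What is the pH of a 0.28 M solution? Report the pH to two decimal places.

Ka1 ≫ Ka2, so treat the first dissociation as the only significant source of H+.
Ka1 = x²/(0.28 − x) = 1.3 × 10^-2
Solving the quadratic: x = (−Ka1 + √(Ka1² + 4·Ka1·C₀))/2 = 5.42 × 10^-2 M
pH = −log(5.42 × 10^-2) = 1.27

pH = 1.27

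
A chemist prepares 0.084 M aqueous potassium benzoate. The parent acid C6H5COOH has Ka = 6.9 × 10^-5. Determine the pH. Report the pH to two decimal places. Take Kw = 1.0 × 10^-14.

pH = 8.54

C6H5COO- is the conjugate base of the weak acid C6H5COOH.
Kb = Kw/Ka = 1.0×10^-14 / 6.9 × 10^-5 = 1.45 × 10^-10
Kb = [OH-]²/(0.084 − [OH-]) = 1.45 × 10^-10
Assume [OH-] ≪ 0.084: [OH-] ≈ √(1.45 × 10^-10 × 0.084) = 3.49 × 10^-6 M
([OH-]/C₀ = 0.0042% < 5%, so the approximation holds.)
pOH = 5.46, so pH = 14.00 − pOH = 8.54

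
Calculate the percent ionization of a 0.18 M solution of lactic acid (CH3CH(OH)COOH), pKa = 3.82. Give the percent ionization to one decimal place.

CH3CH(OH)COOH ⇌ CH3CH(OH)COO- + H+; let x = [H+] at equilibrium.
Ka = 10^(−3.82) = 1.51 × 10^-4
x ≈ √(Ka·C₀) = √(1.51 × 10^-4 × 0.18) = 5.21 × 10^-3 M
% ionization = x/C₀ × 100% = 5.21 × 10^-3/0.18 × 100% = 2.9%

2.9%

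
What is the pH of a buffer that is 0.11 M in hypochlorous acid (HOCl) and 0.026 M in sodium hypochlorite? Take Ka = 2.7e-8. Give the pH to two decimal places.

pKa = −log(2.7 × 10^-8) = 7.569
Using pH = pKa + log([base]/[acid]) with [base]/[acid] = 0.026/0.11:
pH = 7.569 + (-0.626) = 6.94

pH = 6.94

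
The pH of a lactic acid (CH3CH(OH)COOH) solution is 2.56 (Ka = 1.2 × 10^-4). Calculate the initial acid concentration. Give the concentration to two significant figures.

[H+] = 10^(-2.56) = 2.75 × 10^-3 M = x
Ka = x²/(C₀ − x) ⇒ C₀ = x + x²/Ka
C₀ = 2.75 × 10^-3 + (2.75 × 10^-3)²/(1.2 × 10^-4) = 6.58 × 10^-2 M

C₀ = 6.6 × 10^-2 M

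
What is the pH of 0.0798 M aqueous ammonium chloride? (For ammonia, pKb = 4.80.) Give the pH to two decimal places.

pH = 5.15

NH4+ is the conjugate acid of the weak base NH3.
Kb = 10^(−4.80) = 1.58 × 10^-5
Ka = Kw/Kb = 1.0×10^-14 / 1.58 × 10^-5 = 6.33 × 10^-10
Ka = x²/(0.0798 − x) = 6.33 × 10^-10
Assume x ≪ 0.0798: x ≈ √(6.33 × 10^-10 × 0.0798) = 7.11 × 10^-6 M
pH = −log(7.11 × 10^-6) = 5.15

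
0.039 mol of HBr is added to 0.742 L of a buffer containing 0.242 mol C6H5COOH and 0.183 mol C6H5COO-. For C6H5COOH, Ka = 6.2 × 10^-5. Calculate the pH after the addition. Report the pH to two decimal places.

pH = 3.92

Added H+ converts C6H5COO- to C6H5COOH: C6H5COOH → 0.281 mol, C6H5COO- → 0.144 mol.
pKa = −log(6.2 × 10^-5) = 4.208
pH = pKa + log([A⁻]/[HA]) = 4.208 + log(0.144/0.281) = 4.208 -0.290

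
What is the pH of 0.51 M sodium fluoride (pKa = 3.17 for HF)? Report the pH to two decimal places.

F- is the conjugate base of the weak acid HF.
Ka = 10^(−3.17) = 6.76 × 10^-4
Kb = Kw/Ka = 1.0×10^-14 / 6.76 × 10^-4 = 1.48 × 10^-11
Kb = [OH-]²/(0.51 − [OH-]) = 1.48 × 10^-11
Since Kb ≪ C₀, [OH-] ≈ √(Kb·C₀) = 2.75 × 10^-6 M.
pOH = 5.56, so pH = 14.00 − pOH = 8.44

pH = 8.44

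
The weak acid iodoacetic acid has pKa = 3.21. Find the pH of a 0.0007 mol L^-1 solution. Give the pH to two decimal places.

pH = 3.38

ICH2COOH ⇌ ICH2COO- + H+
Ka = 10^(−3.21) = 6.17 × 10^-4
Ka = [H+]²/(0.0007 − [H+]) = 6.17 × 10^-4
The 5% rule fails; solving [H+]² + Ka·[H+] − Ka·C₀ = 0 exactly:
[H+] = (−Ka + √(Ka² + 4·Ka·C₀))/2 = 4.17 × 10^-4 M
pH = −log[H+] = −log(4.17 × 10^-4) = 3.38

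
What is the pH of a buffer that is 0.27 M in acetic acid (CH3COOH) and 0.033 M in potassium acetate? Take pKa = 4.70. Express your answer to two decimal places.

Henderson–Hasselbalch: pH = pKa + log([CH3COO-]/[CH3COOH]) = 4.70 + log(0.033/0.27)
pH = 4.70 + (-0.913) = 3.79

pH = 3.79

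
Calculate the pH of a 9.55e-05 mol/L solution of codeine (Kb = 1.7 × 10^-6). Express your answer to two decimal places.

C18H21NO3 + H2O ⇌ C18H22NO3+ + OH-
Kb = [OH-]²/(9.55e-05 − [OH-]) = 1.7 × 10^-6
The 5% rule fails; solving [OH-]² + Kb·[OH-] − Kb·C₀ = 0 exactly:
[OH-] = (−Kb + √(Kb² + 4·Kb·C₀))/2 = 1.19 × 10^-5 M
pOH = −log(1.19 × 10^-5) = 4.92; pH = 14.00 − 4.92 = 9.08

pH = 9.08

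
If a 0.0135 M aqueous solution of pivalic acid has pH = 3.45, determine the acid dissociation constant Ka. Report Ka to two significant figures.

Ka = 9.6 × 10^-6

[H+] = 10^(-3.45) = 3.55 × 10^-4 M
At equilibrium [HA] = 0.0135 − 3.55 × 10^-4 = 1.31 × 10^-2 M
Ka = [H+][A-]/[HA] = (3.55 × 10^-4)² / 1.31 × 10^-2 = 9.6 × 10^-6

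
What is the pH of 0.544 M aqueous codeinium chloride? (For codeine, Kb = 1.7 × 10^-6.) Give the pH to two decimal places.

pH = 4.25

C18H22NO3+ is the conjugate acid of the weak base C18H21NO3.
Ka = Kw/Kb = 1.0×10^-14 / 1.7 × 10^-6 = 5.88 × 10^-9
From the ICE table, Ka = [H+]²/(0.544 − [H+]) = 5.88 × 10^-9.
Neglecting [H+] in the denominator: [H+] = √(5.88 × 10^-9 × 0.544) = 5.66 × 10^-5 M
([H+]/C₀ = 0.01% < 5%, so the approximation holds.)
pH = −log[H+] = −log(5.66 × 10^-5) = 4.25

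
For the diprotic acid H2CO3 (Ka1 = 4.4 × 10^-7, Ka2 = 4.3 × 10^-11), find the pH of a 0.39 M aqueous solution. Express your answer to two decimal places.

Since Ka1 ≫ Ka2, the first ionization dominates [H+].
Ka1 = x²/(0.39 − x) = 4.4 × 10^-7
x ≈ √(4.4 × 10^-7 × 0.39) = 4.14 × 10^-4 M
pH = −log(4.14 × 10^-4) = 3.38

pH = 3.38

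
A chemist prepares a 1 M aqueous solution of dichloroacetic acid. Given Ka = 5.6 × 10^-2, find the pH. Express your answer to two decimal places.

pH = 0.68

Cl2CHCOOH ⇌ Cl2CHCOO- + H+
From the ICE table, Ka = [H+]²/(1 − [H+]) = 5.6 × 10^-2.
[H+] is not negligible relative to C₀; solve [H+]² + 0.056·[H+] − 0.056 = 0.
[H+] = [−0.056 + √(0.056² + 0.224)]/2 = 2.10 × 10^-1 M
pH = −log(2.10 × 10^-1) = 0.68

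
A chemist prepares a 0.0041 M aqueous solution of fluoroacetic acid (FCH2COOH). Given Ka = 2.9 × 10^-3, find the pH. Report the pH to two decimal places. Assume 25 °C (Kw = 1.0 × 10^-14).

pH = 2.64

FCH2COOH ⇌ FCH2COO- + H+
Ka = x²/(0.0041 − x) = 2.9 × 10^-3
x is not negligible relative to C₀; solve x² + 0.0029·x − 1.19e-05 = 0.
x = [−0.0029 + √(0.0029² + 4.76e-05)]/2 = 2.29 × 10^-3 M
pH = −log(2.29 × 10^-3) = 2.64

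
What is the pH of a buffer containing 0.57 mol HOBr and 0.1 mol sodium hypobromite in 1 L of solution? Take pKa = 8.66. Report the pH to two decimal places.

pH = 7.90

Henderson–Hasselbalch: pH = pKa + log([OBr-]/[HOBr]) = 8.66 + log(0.1/0.57)
pH = 8.66 + (-0.756) = 7.90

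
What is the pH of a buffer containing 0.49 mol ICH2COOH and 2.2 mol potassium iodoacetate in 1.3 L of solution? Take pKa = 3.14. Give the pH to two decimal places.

Using pH = pKa + log([base]/[acid]) with [base]/[acid] = 2.2/0.49:
pH = 3.14 + (+0.652) = 3.79

pH = 3.79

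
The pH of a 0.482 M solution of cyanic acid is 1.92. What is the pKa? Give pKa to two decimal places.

[H+] = 10^(-1.92) = 1.20 × 10^-2 M
At equilibrium [HA] = 0.482 − 1.20 × 10^-2 = 4.70 × 10^-1 M
Ka = [H+][A-]/[HA] = (1.20 × 10^-2)² / 4.70 × 10^-1 = 3.06 × 10^-4
pKa = -log(3.06 × 10^-4) = 3.51

pKa = 3.51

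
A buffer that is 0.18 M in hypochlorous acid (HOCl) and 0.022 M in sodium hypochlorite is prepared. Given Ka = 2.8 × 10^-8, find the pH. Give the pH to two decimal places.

pH = 6.64

pKa = −log(2.8 × 10^-8) = 7.553
Henderson–Hasselbalch: pH = pKa + log([OCl-]/[HOCl]) = 7.553 + log(0.022/0.18)
pH = 7.553 + (-0.913) = 6.64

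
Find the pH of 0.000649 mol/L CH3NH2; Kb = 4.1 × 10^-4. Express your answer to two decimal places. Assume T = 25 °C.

pH = 10.54

CH3NH2 + H2O ⇌ CH3NH3+ + OH-
Kb = x²/(0.000649 − x) = 4.1 × 10^-4
The 5% rule fails; solving x² + Kb·x − Kb·C₀ = 0 exactly:
x = [−0.00041 + √(0.00041² + 1.06e-06)]/2 = 3.50 × 10^-4 M
pOH = 3.46, so pH = 14.00 − pOH = 10.54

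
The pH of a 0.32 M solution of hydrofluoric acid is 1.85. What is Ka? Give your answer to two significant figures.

Ka = 6.5 × 10^-4

[H+] = 10^(-1.85) = 1.41 × 10^-2 M
At equilibrium [HA] = 0.32 − 1.41 × 10^-2 = 3.06 × 10^-1 M
Ka = [H+][A-]/[HA] = (1.41 × 10^-2)² / 3.06 × 10^-1 = 6.5 × 10^-4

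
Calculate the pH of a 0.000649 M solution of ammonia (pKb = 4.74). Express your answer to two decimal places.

pH = 10.00

NH3 + H2O ⇌ NH4+ + OH-
Kb = 10^(−4.74) = 1.82 × 10^-5
Kb = x²/(0.000649 − x) = 1.82 × 10^-5
x is not negligible relative to C₀; solve x² + 1.82e-05·x − 1.18e-08 = 0.
x = [−1.82e-05 + √(1.82e-05² + 4.72e-08)]/2 = 1.00 × 10^-4 M
pOH = −log(1.00 × 10^-4) = 4.00; pH = 14.00 − 4.00 = 10.00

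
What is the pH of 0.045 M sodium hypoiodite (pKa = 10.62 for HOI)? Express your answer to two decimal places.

pH = 11.62

OI- is the conjugate base of the weak acid HOI.
Ka = 10^(−10.62) = 2.40 × 10^-11
Kb = Kw/Ka = 1.0×10^-14 / 2.40 × 10^-11 = 4.17 × 10^-4
Kb = x²/(0.045 − x) = 4.17 × 10^-4
The 5% rule fails; solving x² + Kb·x − Kb·C₀ = 0 exactly:
x = [−0.000417 + √(0.000417² + 7.51e-05)]/2 = 4.13 × 10^-3 M
pOH = 2.38, so pH = 14.00 − pOH = 11.62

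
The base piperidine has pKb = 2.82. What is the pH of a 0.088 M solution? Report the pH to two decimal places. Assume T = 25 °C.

C5H10NH + H2O ⇌ C5H10NH2+ + OH-
Kb = 10^(−2.82) = 1.51 × 10^-3
Kb = [OH-]²/(0.088 − [OH-]) = 1.51 × 10^-3
The 5% rule fails; solving [OH-]² + Kb·[OH-] − Kb·C₀ = 0 exactly:
[OH-] = (−Kb + √(Kb² + 4·Kb·C₀))/2 = 1.08 × 10^-2 M
pOH = 1.97, so pH = 14.00 − pOH = 12.03

pH = 12.03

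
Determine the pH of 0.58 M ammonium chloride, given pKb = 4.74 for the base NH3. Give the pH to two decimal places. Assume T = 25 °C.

NH4+ is the conjugate acid of the weak base NH3.
Kb = 10^(−4.74) = 1.82 × 10^-5
Ka = Kw/Kb = 1.0×10^-14 / 1.82 × 10^-5 = 5.49 × 10^-10
Ka = x²/(0.58 − x) = 5.49 × 10^-10
Since Ka ≪ C₀, x ≈ √(Ka·C₀) = 1.78 × 10^-5 M.
(x/C₀ = 0.0031% < 5%, so the approximation holds.)
pH = −log[H+] = −log(1.78 × 10^-5) = 4.75

pH = 4.75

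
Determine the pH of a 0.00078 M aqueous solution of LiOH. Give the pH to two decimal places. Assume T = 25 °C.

LiOH is a strong base; [OH-] = 0.00078 M.
pOH = -log(0.00078) = 3.11
pH = 14.00 - 3.11 = 10.89

pH = 10.89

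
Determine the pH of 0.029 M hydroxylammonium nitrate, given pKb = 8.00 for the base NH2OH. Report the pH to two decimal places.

pH = 3.77

NH3OH+ is the conjugate acid of the weak base NH2OH.
Kb = 10^(−8.00) = 1.00 × 10^-8
Ka = Kw/Kb = 1.0×10^-14 / 1.00 × 10^-8 = 1.00 × 10^-6
Let x = [H+] at equilibrium. Ka = x²/(0.029 − x).
Since Ka ≪ C₀, x ≈ √(Ka·C₀) = 1.70 × 10^-4 M.
Check: 0.59% ionized — well under 5%, approximation valid.
pH = −log[H+] = −log(1.70 × 10^-4) = 3.77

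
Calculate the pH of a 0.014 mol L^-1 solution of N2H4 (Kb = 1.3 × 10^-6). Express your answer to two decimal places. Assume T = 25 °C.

N2H4 + H2O ⇌ N2H5+ + OH-
Kb = [OH-]²/(0.014 − [OH-]) = 1.3 × 10^-6
Assume [OH-] ≪ 0.014: [OH-] ≈ √(1.3 × 10^-6 × 0.014) = 1.35 × 10^-4 M
pOH = 3.87, so pH = 14.00 − pOH = 10.13

pH = 10.13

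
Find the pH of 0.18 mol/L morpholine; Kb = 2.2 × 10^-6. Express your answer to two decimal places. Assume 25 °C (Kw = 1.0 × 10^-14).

pH = 10.80

C4H8ONH + H2O ⇌ C4H8ONH2+ + OH-
From the ICE table, Kb = [OH-]²/(0.18 − [OH-]) = 2.2 × 10^-6.
Assume [OH-] ≪ 0.18: [OH-] ≈ √(2.2 × 10^-6 × 0.18) = 6.29 × 10^-4 M
pOH = 3.20, so pH = 14.00 − pOH = 10.80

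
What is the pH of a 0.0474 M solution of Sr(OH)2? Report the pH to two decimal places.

Sr(OH)2 is a strong base (each formula unit releases 2 OH-); [OH-] = 0.0948 M.
pOH = -log(0.0948) = 1.02
pH = 14.00 - 1.02 = 12.98

pH = 12.98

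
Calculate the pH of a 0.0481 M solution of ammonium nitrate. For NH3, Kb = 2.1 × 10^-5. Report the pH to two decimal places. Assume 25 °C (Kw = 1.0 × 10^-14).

pH = 5.32

NH4+ is the conjugate acid of the weak base NH3.
Ka = Kw/Kb = 1.0×10^-14 / 2.1 × 10^-5 = 4.76 × 10^-10
Ka = [H+]²/(0.0481 − [H+]) = 4.76 × 10^-10
Assume [H+] ≪ 0.0481: [H+] ≈ √(4.76 × 10^-10 × 0.0481) = 4.78 × 10^-6 M
pH = −log[H+] = −log(4.78 × 10^-6) = 5.32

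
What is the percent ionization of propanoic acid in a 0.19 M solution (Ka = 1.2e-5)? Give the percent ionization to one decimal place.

0.8%

CH3CH2COOH ⇌ CH3CH2COO- + H+; let x = [H+] at equilibrium.
x ≈ √(Ka·C₀) = √(1.2 × 10^-5 × 0.19) = 1.51 × 10^-3 M
% ionization = x/C₀ × 100% = 1.51 × 10^-3/0.19 × 100% = 0.8%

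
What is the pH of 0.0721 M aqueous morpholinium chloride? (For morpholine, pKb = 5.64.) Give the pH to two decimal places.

C4H8ONH2+ is the conjugate acid of the weak base C4H8ONH.
Kb = 10^(−5.64) = 2.29 × 10^-6
Ka = Kw/Kb = 1.0×10^-14 / 2.29 × 10^-6 = 4.37 × 10^-9
From the ICE table, Ka = x²/(0.0721 − x) = 4.37 × 10^-9.
Neglecting x in the denominator: x = √(4.37 × 10^-9 × 0.0721) = 1.78 × 10^-5 M
Check: 0.025% ionized — well under 5%, approximation valid.
pH = −log[H+] = −log(1.78 × 10^-5) = 4.75

pH = 4.75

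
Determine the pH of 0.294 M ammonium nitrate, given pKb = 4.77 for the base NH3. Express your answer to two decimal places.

pH = 4.88

NH4+ is the conjugate acid of the weak base NH3.
Kb = 10^(−4.77) = 1.70 × 10^-5
Ka = Kw/Kb = 1.0×10^-14 / 1.70 × 10^-5 = 5.88 × 10^-10
Ka = [H+]²/(0.294 − [H+]) = 5.88 × 10^-10
Neglecting [H+] in the denominator: [H+] = √(5.88 × 10^-10 × 0.294) = 1.31 × 10^-5 M
([H+]/C₀ = 0.0045% < 5%, so the approximation holds.)
pH = −log[H+] = −log(1.31 × 10^-5) = 4.88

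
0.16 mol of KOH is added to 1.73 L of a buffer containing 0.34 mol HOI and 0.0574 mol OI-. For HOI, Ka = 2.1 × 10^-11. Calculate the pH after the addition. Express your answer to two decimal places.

pH = 10.76

OH- converts HOI to OI-: HOI → 0.18 mol, OI- → 0.217 mol.
pKa = −log(2.1 × 10^-11) = 10.678
pH = pKa + log([A⁻]/[HA]) = 10.678 + log(0.217/0.18) = 10.678 +0.081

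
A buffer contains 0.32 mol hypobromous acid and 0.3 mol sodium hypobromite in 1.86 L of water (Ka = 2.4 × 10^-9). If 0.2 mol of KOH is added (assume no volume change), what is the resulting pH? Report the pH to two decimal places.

pH = 9.24

After neutralization: n(HOBr) = 0.12 mol, n(OBr-) = 0.5 mol.
pKa = −log(2.4 × 10^-9) = 8.620
pH = pKa + log([A⁻]/[HA]) = 8.620 + log(0.5/0.12) = 8.620 +0.620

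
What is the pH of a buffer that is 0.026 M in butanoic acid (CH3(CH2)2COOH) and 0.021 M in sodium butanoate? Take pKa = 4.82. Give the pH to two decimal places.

Henderson–Hasselbalch: pH = pKa + log([CH3(CH2)2COO-]/[CH3(CH2)2COOH]) = 4.82 + log(0.021/0.026)
pH = 4.82 + (-0.093) = 4.73

pH = 4.73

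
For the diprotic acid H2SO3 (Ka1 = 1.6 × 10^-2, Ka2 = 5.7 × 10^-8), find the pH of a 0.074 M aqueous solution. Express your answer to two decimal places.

pH = 1.56

Ka1 ≫ Ka2, so treat the first dissociation as the only significant source of H+.
Ka1 = x²/(0.074 − x) = 1.6 × 10^-2
Solving the quadratic: x = (−Ka1 + √(Ka1² + 4·Ka1·C₀))/2 = 2.73 × 10^-2 M
pH = −log(2.73 × 10^-2) = 1.56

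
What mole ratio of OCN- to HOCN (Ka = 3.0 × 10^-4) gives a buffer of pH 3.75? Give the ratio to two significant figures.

ratio = 1.7

pKa = -log(3.0 × 10^-4) = 3.523
pH = pKa + log(r) ⇒ log(r) = 3.75 − 3.523 = +0.227
r = [OCN-]/[HOCN] = 10^(+0.227) = 1.69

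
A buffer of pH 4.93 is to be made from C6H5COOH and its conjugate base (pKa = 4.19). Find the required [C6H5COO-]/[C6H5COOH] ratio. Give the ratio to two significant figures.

pH = pKa + log(r) ⇒ log(r) = 4.93 − 4.19 = +0.74
r = [C6H5COO-]/[C6H5COOH] = 10^(+0.74) = 5.5

ratio = 5.5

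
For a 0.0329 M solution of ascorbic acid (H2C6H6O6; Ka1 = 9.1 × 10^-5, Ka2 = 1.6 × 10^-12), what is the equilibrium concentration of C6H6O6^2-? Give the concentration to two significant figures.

1.6 × 10^-12 M

First ionization gives [H+] ≈ [HC6H6O6-] = 1.69 × 10^-3 M.
Second step: Ka2 = [H+][C6H6O6^2-]/[HC6H6O6-] ≈ [C6H6O6^2-] (since [H+] ≈ [HC6H6O6-]).
So [C6H6O6^2-] ≈ Ka2.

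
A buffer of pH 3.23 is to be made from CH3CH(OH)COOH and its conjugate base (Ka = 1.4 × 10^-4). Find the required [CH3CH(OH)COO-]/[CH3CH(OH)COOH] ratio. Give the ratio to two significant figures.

ratio = 0.24

pKa = -log(1.4 × 10^-4) = 3.854
pH = pKa + log(r) ⇒ log(r) = 3.23 − 3.854 = -0.624
r = [CH3CH(OH)COO-]/[CH3CH(OH)COOH] = 10^(-0.624) = 0.238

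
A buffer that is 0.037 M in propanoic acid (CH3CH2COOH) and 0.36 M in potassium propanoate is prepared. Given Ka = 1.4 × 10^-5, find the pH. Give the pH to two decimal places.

pH = 5.84

pKa = −log(1.4 × 10^-5) = 4.854
Henderson–Hasselbalch: pH = pKa + log([CH3CH2COO-]/[CH3CH2COOH]) = 4.854 + log(0.36/0.037)
pH = 4.854 + (+0.988) = 5.84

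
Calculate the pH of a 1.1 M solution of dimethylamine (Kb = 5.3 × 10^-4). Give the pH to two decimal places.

(CH3)2NH + H2O ⇌ (CH3)2NH2+ + OH-
Kb = [OH-]²/(1.1 − [OH-]) = 5.3 × 10^-4
Neglecting [OH-] in the denominator: [OH-] = √(5.3 × 10^-4 × 1.1) = 2.41 × 10^-2 M
pOH = 1.62, so pH = 14.00 − pOH = 12.38

pH = 12.38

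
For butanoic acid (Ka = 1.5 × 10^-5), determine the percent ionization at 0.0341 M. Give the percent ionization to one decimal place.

2.1%

CH3(CH2)2COOH ⇌ CH3(CH2)2COO- + H+; let x = [H+] at equilibrium.
x ≈ √(Ka·C₀) = √(1.5 × 10^-5 × 0.0341) = 7.15 × 10^-4 M
Fraction ionized = 7.15 × 10^-4 / 0.0341 = 0.0210 → 2.1%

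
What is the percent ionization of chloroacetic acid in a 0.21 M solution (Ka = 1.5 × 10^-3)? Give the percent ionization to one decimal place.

8.1%

ClCH2COOH ⇌ ClCH2COO- + H+; let x = [H+] at equilibrium.
Ka = x²/(C₀ − x); solving the quadratic gives x = 1.70 × 10^-2 M.
Fraction ionized = 1.70 × 10^-2 / 0.21 = 0.0810 → 8.1%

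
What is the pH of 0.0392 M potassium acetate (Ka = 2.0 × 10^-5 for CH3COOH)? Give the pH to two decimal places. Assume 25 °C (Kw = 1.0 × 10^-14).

CH3COO- is the conjugate base of the weak acid CH3COOH.
Kb = Kw/Ka = 1.0×10^-14 / 2.0 × 10^-5 = 5.00 × 10^-10
Let x = [OH-] at equilibrium. Kb = x²/(0.0392 − x).
Assume x ≪ 0.0392: x ≈ √(5.00 × 10^-10 × 0.0392) = 4.43 × 10^-6 M
pOH = 5.35, so pH = 14.00 − pOH = 8.65

pH = 8.65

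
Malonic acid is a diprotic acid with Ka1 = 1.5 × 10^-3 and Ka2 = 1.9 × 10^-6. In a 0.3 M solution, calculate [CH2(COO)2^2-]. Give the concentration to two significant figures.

First ionization gives [H+] ≈ [CH2(COOH)COO-] = 2.05 × 10^-2 M.
Second step: Ka2 = [H+][CH2(COO)2^2-]/[CH2(COOH)COO-] ≈ [CH2(COO)2^2-] (since [H+] ≈ [CH2(COOH)COO-]).
So [CH2(COO)2^2-] ≈ Ka2.

1.9 × 10^-6 M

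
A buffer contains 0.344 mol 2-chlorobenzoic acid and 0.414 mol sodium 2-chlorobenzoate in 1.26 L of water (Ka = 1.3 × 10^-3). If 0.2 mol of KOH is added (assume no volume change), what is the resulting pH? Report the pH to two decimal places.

pH = 3.52

OH- converts ClC6H4COOH to ClC6H4COO-: ClC6H4COOH → 0.144 mol, ClC6H4COO- → 0.614 mol.
pKa = −log(1.3 × 10^-3) = 2.886
Henderson–Hasselbalch with mole ratio 0.614/0.144: pH = 2.886 + (+0.630)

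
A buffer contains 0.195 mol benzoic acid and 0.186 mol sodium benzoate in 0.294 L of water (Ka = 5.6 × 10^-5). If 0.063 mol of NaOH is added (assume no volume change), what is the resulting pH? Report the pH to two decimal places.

pH = 4.53

OH- converts C6H5COOH to C6H5COO-: C6H5COOH → 0.132 mol, C6H5COO- → 0.249 mol.
pKa = −log(5.6 × 10^-5) = 4.252
Henderson–Hasselbalch with mole ratio 0.249/0.132: pH = 4.252 + (+0.276)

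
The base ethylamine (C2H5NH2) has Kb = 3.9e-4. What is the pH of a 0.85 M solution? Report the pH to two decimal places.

C2H5NH2 + H2O ⇌ C2H5NH3+ + OH-
From the ICE table, Kb = [OH-]²/(0.85 − [OH-]) = 3.9 × 10^-4.
Assume [OH-] ≪ 0.85: [OH-] ≈ √(3.9 × 10^-4 × 0.85) = 1.82 × 10^-2 M
Check: 2.1% ionized — well under 5%, approximation valid.
pOH = −log(1.82 × 10^-2) = 1.74; pH = 14.00 − 1.74 = 12.26

pH = 12.26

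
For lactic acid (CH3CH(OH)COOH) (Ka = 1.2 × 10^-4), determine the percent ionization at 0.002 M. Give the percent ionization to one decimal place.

CH3CH(OH)COOH ⇌ CH3CH(OH)COO- + H+; let x = [H+] at equilibrium.
Ka = x²/(C₀ − x); solving the quadratic gives x = 4.34 × 10^-4 M.
% ionization = x/C₀ × 100% = 4.34 × 10^-4/0.002 × 100% = 21.7%

21.7%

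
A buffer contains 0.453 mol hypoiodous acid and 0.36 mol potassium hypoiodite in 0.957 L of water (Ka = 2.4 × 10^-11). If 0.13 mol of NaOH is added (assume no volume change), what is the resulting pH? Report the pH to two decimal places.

OH- converts HOI to OI-: HOI → 0.323 mol, OI- → 0.49 mol.
pKa = −log(2.4 × 10^-11) = 10.620
Henderson–Hasselbalch with mole ratio 0.49/0.323: pH = 10.620 + (+0.181)

pH = 10.80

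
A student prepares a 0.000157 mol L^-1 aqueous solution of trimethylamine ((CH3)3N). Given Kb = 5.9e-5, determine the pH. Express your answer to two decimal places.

(CH3)3N + H2O ⇌ (CH3)3NH+ + OH-
From the ICE table, Kb = [OH-]²/(0.000157 − [OH-]) = 5.9 × 10^-5.
Here C₀/Kb ≈ 2.66, so the small-[OH-] approximation fails. Use the quadratic:
[OH-] = (−Kb + √(Kb² + 4·Kb·C₀))/2 = 7.12 × 10^-5 M
pOH = 4.15, so pH = 14.00 − pOH = 9.85

pH = 9.85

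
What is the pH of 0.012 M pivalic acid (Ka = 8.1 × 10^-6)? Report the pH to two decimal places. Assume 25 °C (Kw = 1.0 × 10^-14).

(CH3)3CCOOH ⇌ (CH3)3CCOO- + H+
From the ICE table, Ka = x²/(0.012 − x) = 8.1 × 10^-6.
Since Ka ≪ C₀, x ≈ √(Ka·C₀) = 3.12 × 10^-4 M.
pH = −log[H+] = −log(3.12 × 10^-4) = 3.51

pH = 3.51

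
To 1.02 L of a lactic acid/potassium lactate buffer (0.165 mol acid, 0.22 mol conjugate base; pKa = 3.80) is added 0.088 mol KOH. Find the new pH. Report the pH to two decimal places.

OH- converts CH3CH(OH)COOH to CH3CH(OH)COO-: CH3CH(OH)COOH → 0.077 mol, CH3CH(OH)COO- → 0.308 mol.
pH = pKa + log(n_CH3CH(OH)COO-/n_CH3CH(OH)COOH) = 3.80 + log(0.308/0.077) = 3.80 + (+0.602)

pH = 4.40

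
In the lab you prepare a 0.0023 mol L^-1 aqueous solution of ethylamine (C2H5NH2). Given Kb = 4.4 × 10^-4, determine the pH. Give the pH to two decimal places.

C2H5NH2 + H2O ⇌ C2H5NH3+ + OH-
Kb = [OH-]²/(0.0023 − [OH-]) = 4.4 × 10^-4
The 5% rule fails; solving [OH-]² + Kb·[OH-] − Kb·C₀ = 0 exactly:
[OH-] = (−Kb + √(Kb² + 4·Kb·C₀))/2 = 8.10 × 10^-4 M
pOH = −log(8.10 × 10^-4) = 3.09; pH = 14.00 − 3.09 = 10.91

pH = 10.91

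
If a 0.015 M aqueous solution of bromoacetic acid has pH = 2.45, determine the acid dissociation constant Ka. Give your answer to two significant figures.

[H+] = 10^(-2.45) = 3.55 × 10^-3 M
At equilibrium [HA] = 0.015 − 3.55 × 10^-3 = 1.14 × 10^-2 M
Ka = [H+][A-]/[HA] = (3.55 × 10^-3)² / 1.14 × 10^-2 = 1.1 × 10^-3

Ka = 1.1 × 10^-3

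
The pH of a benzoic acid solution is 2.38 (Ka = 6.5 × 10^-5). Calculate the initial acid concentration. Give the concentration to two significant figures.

C₀ = 2.7 × 10^-1 M

[H+] = 10^(-2.38) = 4.17 × 10^-3 M = x
Ka = x²/(C₀ − x) ⇒ C₀ = x + x²/Ka
C₀ = 4.17 × 10^-3 + (4.17 × 10^-3)²/(6.5 × 10^-5) = 2.72 × 10^-1 M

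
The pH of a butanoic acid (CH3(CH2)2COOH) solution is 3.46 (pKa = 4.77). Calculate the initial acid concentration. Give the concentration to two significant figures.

[H+] = 10^(-3.46) = 3.47 × 10^-4 M = x
Ka = 10^(−4.77) = 1.70 × 10^-5
Ka = x²/(C₀ − x) ⇒ C₀ = x + x²/Ka
C₀ = 3.47 × 10^-4 + (3.47 × 10^-4)²/(1.70 × 10^-5) = 7.43 × 10^-3 M

C₀ = 7.4 × 10^-3 M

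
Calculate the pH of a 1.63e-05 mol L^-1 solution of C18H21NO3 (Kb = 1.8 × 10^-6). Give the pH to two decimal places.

C18H21NO3 + H2O ⇌ C18H22NO3+ + OH-
From the ICE table, Kb = [OH-]²/(1.63e-05 − [OH-]) = 1.8 × 10^-6.
The 5% rule fails; solving [OH-]² + Kb·[OH-] − Kb·C₀ = 0 exactly:
[OH-] = (−Kb + √(Kb² + 4·Kb·C₀))/2 = 4.59 × 10^-6 M
pOH = −log(4.59 × 10^-6) = 5.34; pH = 14.00 − 5.34 = 8.66

pH = 8.66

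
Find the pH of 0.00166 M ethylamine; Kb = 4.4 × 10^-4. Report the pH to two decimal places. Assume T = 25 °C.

pH = 10.82

C2H5NH2 + H2O ⇌ C2H5NH3+ + OH-
Kb = [OH-]²/(0.00166 − [OH-]) = 4.4 × 10^-4
The 5% rule fails; solving [OH-]² + Kb·[OH-] − Kb·C₀ = 0 exactly:
[OH-] = (−Kb + √(Kb² + 4·Kb·C₀))/2 = 6.62 × 10^-4 M
pOH = −log(6.62 × 10^-4) = 3.18; pH = 14.00 − 3.18 = 10.82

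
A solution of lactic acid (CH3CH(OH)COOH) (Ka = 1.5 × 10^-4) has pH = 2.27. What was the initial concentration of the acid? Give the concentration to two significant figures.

C₀ = 2.0 × 10^-1 M

[H+] = 10^(-2.27) = 5.37 × 10^-3 M = x
Ka = x²/(C₀ − x) ⇒ C₀ = x + x²/Ka
C₀ = 5.37 × 10^-3 + (5.37 × 10^-3)²/(1.5 × 10^-4) = 1.98 × 10^-1 M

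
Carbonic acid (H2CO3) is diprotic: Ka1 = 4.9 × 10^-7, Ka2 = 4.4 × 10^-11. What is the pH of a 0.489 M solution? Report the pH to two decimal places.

Since Ka1 ≫ Ka2, the first ionization dominates [H+].
Ka1 = x²/(0.489 − x) = 4.9 × 10^-7
x ≈ √(4.9 × 10^-7 × 0.489) = 4.89 × 10^-4 M
pH = −log(4.89 × 10^-4) = 3.31

pH = 3.31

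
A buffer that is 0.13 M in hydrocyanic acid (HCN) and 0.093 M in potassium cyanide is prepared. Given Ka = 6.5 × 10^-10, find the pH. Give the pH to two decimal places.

pKa = −log(6.5 × 10^-10) = 9.187
Henderson–Hasselbalch: pH = pKa + log([CN-]/[HCN]) = 9.187 + log(0.093/0.13)
pH = 9.187 + (-0.145) = 9.04

pH = 9.04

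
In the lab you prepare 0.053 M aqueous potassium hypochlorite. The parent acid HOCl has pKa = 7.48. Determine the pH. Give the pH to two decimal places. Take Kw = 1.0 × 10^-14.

pH = 10.10

OCl- is the conjugate base of the weak acid HOCl.
Ka = 10^(−7.48) = 3.31 × 10^-8
Kb = Kw/Ka = 1.0×10^-14 / 3.31 × 10^-8 = 3.02 × 10^-7
Kb = [OH-]²/(0.053 − [OH-]) = 3.02 × 10^-7
Neglecting [OH-] in the denominator: [OH-] = √(3.02 × 10^-7 × 0.053) = 1.27 × 10^-4 M
Check: 0.24% ionized — well under 5%, approximation valid.
pOH = 3.90, so pH = 14.00 − pOH = 10.10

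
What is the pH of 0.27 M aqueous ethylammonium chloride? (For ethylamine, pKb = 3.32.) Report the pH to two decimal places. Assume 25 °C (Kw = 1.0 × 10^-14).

C2H5NH3+ is the conjugate acid of the weak base C2H5NH2.
Kb = 10^(−3.32) = 4.79 × 10^-4
Ka = Kw/Kb = 1.0×10^-14 / 4.79 × 10^-4 = 2.09 × 10^-11
Let x = [H+] at equilibrium. Ka = x²/(0.27 − x).
Since Ka ≪ C₀, x ≈ √(Ka·C₀) = 2.38 × 10^-6 M.
Check: 0.00088% ionized — well under 5%, approximation valid.
pH = −log[H+] = −log(2.38 × 10^-6) = 5.62

pH = 5.62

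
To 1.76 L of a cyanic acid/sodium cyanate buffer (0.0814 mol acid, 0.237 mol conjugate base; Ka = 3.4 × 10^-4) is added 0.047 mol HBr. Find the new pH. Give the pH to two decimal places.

Added H+ converts OCN- to HOCN: HOCN → 0.128 mol, OCN- → 0.19 mol.
pKa = −log(3.4 × 10^-4) = 3.469
pH = pKa + log([A⁻]/[HA]) = 3.469 + log(0.19/0.128) = 3.469 +0.172

pH = 3.64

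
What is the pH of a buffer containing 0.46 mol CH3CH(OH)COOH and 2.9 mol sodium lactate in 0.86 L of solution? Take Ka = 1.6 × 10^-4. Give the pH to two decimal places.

pKa = −log(1.6 × 10^-4) = 3.796
Henderson–Hasselbalch: pH = pKa + log([CH3CH(OH)COO-]/[CH3CH(OH)COOH]) = 3.796 + log(2.9/0.46)
pH = 3.796 + (+0.800) = 4.60

pH = 4.60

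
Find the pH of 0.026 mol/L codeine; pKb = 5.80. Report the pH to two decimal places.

C18H21NO3 + H2O ⇌ C18H22NO3+ + OH-
Kb = 10^(−5.80) = 1.58 × 10^-6
From the ICE table, Kb = x²/(0.026 − x) = 1.58 × 10^-6.
Assume x ≪ 0.026: x ≈ √(1.58 × 10^-6 × 0.026) = 2.03 × 10^-4 M
pOH = −log(2.03 × 10^-4) = 3.69; pH = 14.00 − 3.69 = 10.31

pH = 10.31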